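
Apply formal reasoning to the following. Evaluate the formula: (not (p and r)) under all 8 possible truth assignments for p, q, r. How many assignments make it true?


Check all 8 assignments:
p=0, q=0, r=0: 1
p=0, q=0, r=1: 1
p=0, q=1, r=0: 1
p=0, q=1, r=1: 1
p=1, q=0, r=0: 1
p=1, q=0, r=1: 0
p=1, q=1, r=0: 1
p=1, q=1, r=1: 0
Count of True = 6

6


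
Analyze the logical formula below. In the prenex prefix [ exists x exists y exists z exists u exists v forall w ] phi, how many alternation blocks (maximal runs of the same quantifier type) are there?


Quantifier-type sequence: E E E E E A  (A=forall, E=exists)
Group into maximal same-type runs:
  Ex5 | Ax1
Number of blocks = 2

2


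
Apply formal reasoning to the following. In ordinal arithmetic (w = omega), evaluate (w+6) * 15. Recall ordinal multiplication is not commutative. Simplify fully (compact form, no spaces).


Compute (w+6) * 15.
Ordinal * is associative and left-distributive over +, but NOT commutative; for finite n>1, n*w = w but w*n stays w*n.
(w+6) * 15 = (w+6) repeated 15 times. Each intermediate +6 is absorbed by the following w; only the last survives: w*15+6.
Result = w*15+6

w*15+6


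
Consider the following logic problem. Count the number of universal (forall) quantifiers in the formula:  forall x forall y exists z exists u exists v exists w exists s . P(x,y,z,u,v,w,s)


Quantifier prefix: forall x forall y exists z exists u exists v exists w exists s
Mark each quantifier type:
  U U E E E E E
Universal count = 2, Existential count = 5
Asked for universal (forall) quantifiers: 2

2


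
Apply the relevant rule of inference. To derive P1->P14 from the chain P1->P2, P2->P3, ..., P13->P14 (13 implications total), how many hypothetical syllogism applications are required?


With 13 implications in a chain connecting 14 propositions:
P1->P2, P2->P3, ..., P13->P14
Steps needed = (number of implications) - 1 = 13 - 1 = 12

12


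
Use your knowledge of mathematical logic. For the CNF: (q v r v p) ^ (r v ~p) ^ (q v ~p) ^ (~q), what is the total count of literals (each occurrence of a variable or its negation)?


Counting literals in each clause:
Clause 1: 3 literal(s)
Clause 2: 2 literal(s)
Clause 3: 2 literal(s)
Clause 4: 1 literal(s)
Total = 8

8


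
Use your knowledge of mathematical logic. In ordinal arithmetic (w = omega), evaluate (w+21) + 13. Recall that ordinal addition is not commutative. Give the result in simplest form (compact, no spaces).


Compute (w+21) + 13.
Ordinal + is associative but NOT commutative; for finite n>0, n + w = w but w + n stays w+n.
By associativity: (w+21) + 13 = w + (21+13) = w+34.
Result = w+34

w+34


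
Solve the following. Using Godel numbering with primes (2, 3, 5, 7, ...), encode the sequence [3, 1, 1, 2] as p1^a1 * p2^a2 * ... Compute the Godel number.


Encode each element as an exponent of the corresponding prime:
  2^3 = 8
  3^1 = 3
  5^1 = 5
  7^2 = 49
Product = 8 * 3 * 5 * 49 = 5880

5880


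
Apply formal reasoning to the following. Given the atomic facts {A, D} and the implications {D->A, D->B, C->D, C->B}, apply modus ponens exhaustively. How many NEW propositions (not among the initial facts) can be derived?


Initial facts: {A, D}
Apply modus ponens to closure:
  D and D->B  =>  B
Final known: {A, B, D}
New propositions: {B}
Count = 1

1


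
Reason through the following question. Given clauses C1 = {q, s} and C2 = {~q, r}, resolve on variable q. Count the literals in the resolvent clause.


Remove q from C1 and ~q from C2.
C1 remainder: {s}
C2 remainder: {r}
Union (resolvent): {r, s}
Resolvent has 2 literal(s).

2


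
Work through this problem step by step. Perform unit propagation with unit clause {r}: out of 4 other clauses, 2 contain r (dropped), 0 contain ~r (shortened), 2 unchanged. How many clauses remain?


Satisfied (removed): 2
Shortened (remain): 0
Unchanged (remain): 2
Remaining = 0 + 2 = 2

2


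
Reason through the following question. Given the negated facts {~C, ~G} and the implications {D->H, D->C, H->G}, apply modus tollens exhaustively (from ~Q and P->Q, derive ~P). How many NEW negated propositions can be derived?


Initial negated facts: {~C, ~G}
Apply modus tollens to closure:
  ~C and D->C  =>  ~D
  ~G and H->G  =>  ~H
Final negated: {~C, ~D, ~G, ~H}
New negations: {~D, ~H}
Count = 2

2


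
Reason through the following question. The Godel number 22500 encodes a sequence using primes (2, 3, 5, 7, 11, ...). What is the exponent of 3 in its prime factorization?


Factorize 22500 by dividing by 3 repeatedly.
Division steps: 3 divides 22500 exactly 2 time(s).
Exponent of 3 = 2

2


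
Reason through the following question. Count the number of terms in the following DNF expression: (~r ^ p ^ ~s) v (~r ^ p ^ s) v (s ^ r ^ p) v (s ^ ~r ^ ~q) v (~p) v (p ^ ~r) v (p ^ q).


A DNF formula is a disjunction of terms (conjunctions).
Terms are separated by v.
Counting the disjuncts: 7 terms.

7


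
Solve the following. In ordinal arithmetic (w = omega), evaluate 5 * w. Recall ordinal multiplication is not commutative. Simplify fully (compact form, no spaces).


Compute 5 * w.
Ordinal * is associative and left-distributive over +, but NOT commutative; for finite n>1, n*w = w but w*n stays w*n.
For finite n>0, n * w = sup{n*k : k<w} = w. So 5 * w = w.
Result = w

w


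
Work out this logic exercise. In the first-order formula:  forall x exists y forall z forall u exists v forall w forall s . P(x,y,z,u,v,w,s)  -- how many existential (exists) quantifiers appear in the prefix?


Quantifier prefix: forall x exists y forall z forall u exists v forall w forall s
Mark each quantifier type:
  U E U U E U U
Universal count = 5, Existential count = 2
Asked for existential (exists) quantifiers: 2

2


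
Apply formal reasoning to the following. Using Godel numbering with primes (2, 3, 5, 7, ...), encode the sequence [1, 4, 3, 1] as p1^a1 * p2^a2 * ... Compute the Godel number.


Encode each element as an exponent of the corresponding prime:
  2^1 = 2
  3^4 = 81
  5^3 = 125
  7^1 = 7
Product = 2 * 81 * 125 * 7 = 141750

141750


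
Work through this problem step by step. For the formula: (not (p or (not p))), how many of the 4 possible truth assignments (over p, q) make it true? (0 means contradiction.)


Check all 4 assignments:
p=0, q=0: 0
p=0, q=1: 0
p=1, q=0: 0
p=1, q=1: 0
Count of True = 0

0


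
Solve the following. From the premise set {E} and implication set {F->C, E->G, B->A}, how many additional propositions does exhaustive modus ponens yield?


Initial facts: {E}
Apply modus ponens to closure:
  E and E->G  =>  G
Final known: {E, G}
New propositions: {G}
Count = 1

1


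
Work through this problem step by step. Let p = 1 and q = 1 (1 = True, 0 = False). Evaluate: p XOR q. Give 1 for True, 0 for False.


p = 1, q = 1
Operation: p XOR q
Evaluate: 1 XOR 1 = 0

0


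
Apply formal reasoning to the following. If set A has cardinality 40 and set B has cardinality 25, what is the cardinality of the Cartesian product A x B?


The Cartesian product A x B contains all ordered pairs (a, b).
|A x B| = |A| * |B| = 40 * 25 = 1000

1000


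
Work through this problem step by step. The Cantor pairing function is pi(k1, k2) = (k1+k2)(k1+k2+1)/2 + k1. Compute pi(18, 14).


k1 + k2 = 32
(k1+k2)(k1+k2+1)/2 = 32 * 33 / 2 = 528
pi = 528 + 18 = 546

546


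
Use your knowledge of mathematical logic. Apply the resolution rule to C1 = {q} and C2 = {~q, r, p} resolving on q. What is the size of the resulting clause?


Remove q from C1 and ~q from C2.
C1 remainder: {}
C2 remainder: {r, p}
Union (resolvent): {p, r}
Resolvent has 2 literal(s).

2


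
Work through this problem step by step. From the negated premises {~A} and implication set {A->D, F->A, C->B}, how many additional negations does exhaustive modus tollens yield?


Initial negated facts: {~A}
Apply modus tollens to closure:
  ~A and F->A  =>  ~F
Final negated: {~A, ~F}
New negations: {~F}
Count = 1

1


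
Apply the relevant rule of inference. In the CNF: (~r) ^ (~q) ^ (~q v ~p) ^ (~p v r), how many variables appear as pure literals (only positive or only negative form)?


Check each variable for pure literal status:
p: pure negative
q: pure negative
r: mixed (not pure)
Pure literal count = 2

2


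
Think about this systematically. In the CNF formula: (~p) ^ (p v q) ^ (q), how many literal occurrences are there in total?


Counting literals in each clause:
Clause 1: 1 literal(s)
Clause 2: 2 literal(s)
Clause 3: 1 literal(s)
Total = 4

4


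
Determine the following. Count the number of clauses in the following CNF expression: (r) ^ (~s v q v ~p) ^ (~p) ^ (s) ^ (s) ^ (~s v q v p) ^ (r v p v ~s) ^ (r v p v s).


A CNF formula is a conjunction of clauses.
Clauses are separated by ^.
Counting the conjuncts: 8 clauses.

8


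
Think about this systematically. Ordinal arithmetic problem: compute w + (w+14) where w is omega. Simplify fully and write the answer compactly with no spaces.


Compute w + (w+14).
Ordinal + is associative but NOT commutative; for finite n>0, n + w = w but w + n stays w+n.
w + (w+14) = (w+w) + 14 = w*2+14.
Result = w*2+14

w*2+14


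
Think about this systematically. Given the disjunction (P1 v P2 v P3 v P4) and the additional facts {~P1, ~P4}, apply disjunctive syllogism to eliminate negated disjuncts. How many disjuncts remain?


Original disjuncts (4): P1, P2, P3, P4
Negated (eliminate): ~P1, ~P4
Remaining disjuncts: P2, P3
Count = 4 - 2 = 2

2


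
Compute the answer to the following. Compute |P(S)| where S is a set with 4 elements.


The power set of a set with n elements has 2^n elements.
|P(S)| = 2^4 = 16

16


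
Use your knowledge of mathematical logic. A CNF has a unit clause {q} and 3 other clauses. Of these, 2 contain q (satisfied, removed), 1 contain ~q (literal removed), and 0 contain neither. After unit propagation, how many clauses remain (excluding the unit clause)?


Satisfied (removed): 2
Shortened (remain): 1
Unchanged (remain): 0
Remaining = 1 + 0 = 1

1


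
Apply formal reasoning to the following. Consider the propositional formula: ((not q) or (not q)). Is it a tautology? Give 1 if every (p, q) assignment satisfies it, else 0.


Check all 4 assignments:
p=0, q=0: 1
p=0, q=1: 0
p=1, q=0: 1
p=1, q=1: 0
Satisfying count = 2/4.
Tautology iff count = 4: no.

0


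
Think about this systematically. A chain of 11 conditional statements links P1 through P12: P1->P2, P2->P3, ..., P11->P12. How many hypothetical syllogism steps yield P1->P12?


With 11 implications in a chain connecting 12 propositions:
P1->P2, P2->P3, ..., P11->P12
Steps needed = (number of implications) - 1 = 11 - 1 = 10

10


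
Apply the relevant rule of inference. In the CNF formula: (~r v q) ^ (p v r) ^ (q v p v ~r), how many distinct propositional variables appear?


Identify each variable that appears in the formula.
Variables found: p, q, r
Count = 3

3


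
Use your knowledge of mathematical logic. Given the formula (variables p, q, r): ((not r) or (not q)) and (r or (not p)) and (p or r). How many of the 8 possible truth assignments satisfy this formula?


Evaluate all 8 assignments for p, q, r:
p=0, q=0, r=0: 0
p=0, q=0, r=1: 1
p=0, q=1, r=0: 0
p=0, q=1, r=1: 0
p=1, q=0, r=0: 0
p=1, q=0, r=1: 1
p=1, q=1, r=0: 0
p=1, q=1, r=1: 0
Satisfying count = 2

2


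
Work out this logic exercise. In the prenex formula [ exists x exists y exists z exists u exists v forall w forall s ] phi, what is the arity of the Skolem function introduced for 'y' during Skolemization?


Quantifier prefix: exists x exists y exists z exists u exists v forall w forall s
'y' is existentially quantified at position 2.
No universal quantifiers precede it.
Skolem function arity = 0 (a Skolem constant)

0


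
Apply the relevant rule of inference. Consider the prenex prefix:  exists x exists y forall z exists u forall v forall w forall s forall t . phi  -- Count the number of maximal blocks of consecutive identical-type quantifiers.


Quantifier-type sequence: E E A E A A A A  (A=forall, E=exists)
Group into maximal same-type runs:
  Ex2 | Ax1 | Ex1 | Ax4
Number of blocks = 4

4


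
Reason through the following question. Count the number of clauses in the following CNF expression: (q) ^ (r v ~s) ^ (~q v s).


A CNF formula is a conjunction of clauses.
Clauses are separated by ^.
Counting the conjuncts: 3 clauses.

3


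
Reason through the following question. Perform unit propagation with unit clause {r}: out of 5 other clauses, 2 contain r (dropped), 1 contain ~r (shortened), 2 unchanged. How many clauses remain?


Satisfied (removed): 2
Shortened (remain): 1
Unchanged (remain): 2
Remaining = 1 + 2 = 3

3


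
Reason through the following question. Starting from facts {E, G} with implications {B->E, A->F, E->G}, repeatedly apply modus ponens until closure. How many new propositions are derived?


Initial facts: {E, G}
Apply modus ponens to closure:
  (no implication fires)
Final known: {E, G}
New propositions: {(none)}
Count = 0

0


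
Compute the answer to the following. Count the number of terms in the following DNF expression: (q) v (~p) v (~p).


A DNF formula is a disjunction of terms (conjunctions).
Terms are separated by v.
Counting the disjuncts: 3 terms.

3


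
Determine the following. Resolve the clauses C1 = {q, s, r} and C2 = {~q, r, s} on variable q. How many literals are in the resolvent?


Remove q from C1 and ~q from C2.
C1 remainder: {s, r}
C2 remainder: {r, s}
Union (resolvent): {r, s}
Resolvent has 2 literal(s).

2


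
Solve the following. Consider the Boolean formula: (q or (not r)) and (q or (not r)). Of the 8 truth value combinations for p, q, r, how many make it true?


Evaluate all 8 assignments for p, q, r:
p=0, q=0, r=0: 1
p=0, q=0, r=1: 0
p=0, q=1, r=0: 1
p=0, q=1, r=1: 1
p=1, q=0, r=0: 1
p=1, q=0, r=1: 0
p=1, q=1, r=0: 1
p=1, q=1, r=1: 1
Satisfying count = 6

6


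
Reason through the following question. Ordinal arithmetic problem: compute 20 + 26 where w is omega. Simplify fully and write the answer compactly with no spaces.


Compute 20 + 26.
Ordinal + is associative but NOT commutative; for finite n>0, n + w = w but w + n stays w+n.
Both operands finite; ordinal + agrees with natural +: 20 + 26 = 46.
Result = 46

46


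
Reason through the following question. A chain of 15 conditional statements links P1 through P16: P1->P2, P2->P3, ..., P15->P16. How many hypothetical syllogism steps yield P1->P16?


With 15 implications in a chain connecting 16 propositions:
P1->P2, P2->P3, ..., P15->P16
Steps needed = (number of implications) - 1 = 15 - 1 = 14

14


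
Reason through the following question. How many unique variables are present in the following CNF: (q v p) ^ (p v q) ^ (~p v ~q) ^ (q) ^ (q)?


Identify each variable that appears in the formula.
Variables found: p, q
Count = 2

2


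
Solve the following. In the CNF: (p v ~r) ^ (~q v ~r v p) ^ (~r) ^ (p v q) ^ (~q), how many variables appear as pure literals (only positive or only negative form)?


Check each variable for pure literal status:
p: pure positive
q: mixed (not pure)
r: pure negative
Pure literal count = 2

2


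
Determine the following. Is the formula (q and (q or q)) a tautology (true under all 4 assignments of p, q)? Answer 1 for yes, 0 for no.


Check all 4 assignments:
p=0, q=0: 0
p=0, q=1: 1
p=1, q=0: 0
p=1, q=1: 1
Satisfying count = 2/4.
Tautology iff count = 4: no.

0


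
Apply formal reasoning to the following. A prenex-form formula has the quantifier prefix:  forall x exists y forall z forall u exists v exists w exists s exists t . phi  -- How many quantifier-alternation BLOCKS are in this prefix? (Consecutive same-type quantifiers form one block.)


Quantifier-type sequence: A E A A E E E E  (A=forall, E=exists)
Group into maximal same-type runs:
  Ax1 | Ex1 | Ax2 | Ex4
Number of blocks = 4

4


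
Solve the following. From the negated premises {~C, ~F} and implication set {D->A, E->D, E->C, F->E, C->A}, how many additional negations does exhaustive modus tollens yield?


Initial negated facts: {~C, ~F}
Apply modus tollens to closure:
  ~C and E->C  =>  ~E
Final negated: {~C, ~E, ~F}
New negations: {~E}
Count = 1

1


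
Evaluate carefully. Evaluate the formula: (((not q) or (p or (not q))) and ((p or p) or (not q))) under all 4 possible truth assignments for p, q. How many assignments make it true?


Check all 4 assignments:
p=0, q=0: 1
p=0, q=1: 0
p=1, q=0: 1
p=1, q=1: 1
Count of True = 3

3


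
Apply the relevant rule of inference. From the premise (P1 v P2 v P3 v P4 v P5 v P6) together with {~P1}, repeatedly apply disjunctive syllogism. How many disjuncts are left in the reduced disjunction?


Original disjuncts (6): P1, P2, P3, P4, P5, P6
Negated (eliminate): ~P1
Remaining disjuncts: P2, P3, P4, P5, P6
Count = 6 - 1 = 5

5


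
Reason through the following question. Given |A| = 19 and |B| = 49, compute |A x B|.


The Cartesian product A x B contains all ordered pairs (a, b).
|A x B| = |A| * |B| = 19 * 49 = 931

931


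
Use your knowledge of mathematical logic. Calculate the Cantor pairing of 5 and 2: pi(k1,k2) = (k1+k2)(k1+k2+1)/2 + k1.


k1 + k2 = 7
(k1+k2)(k1+k2+1)/2 = 7 * 8 / 2 = 28
pi = 28 + 5 = 33

33


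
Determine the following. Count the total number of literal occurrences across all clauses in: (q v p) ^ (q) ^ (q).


Counting literals in each clause:
Clause 1: 2 literal(s)
Clause 2: 1 literal(s)
Clause 3: 1 literal(s)
Total = 4

4


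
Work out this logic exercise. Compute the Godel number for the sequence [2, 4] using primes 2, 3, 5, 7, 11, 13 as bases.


Encode each element as an exponent of the corresponding prime:
  2^2 = 4
  3^4 = 81
Product = 4 * 81 = 324

324


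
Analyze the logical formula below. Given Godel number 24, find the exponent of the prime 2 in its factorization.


Factorize 24 by dividing by 2 repeatedly.
Division steps: 2 divides 24 exactly 3 time(s).
Exponent of 2 = 3

3


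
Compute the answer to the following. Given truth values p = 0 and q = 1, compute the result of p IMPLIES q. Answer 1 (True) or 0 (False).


p = 0, q = 1
Operation: p IMPLIES q
Evaluate: 0 IMPLIES 1 = 1

1


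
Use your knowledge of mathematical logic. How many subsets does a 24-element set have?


The power set of a set with n elements has 2^n elements.
|P(S)| = 2^24 = 16777216

16777216


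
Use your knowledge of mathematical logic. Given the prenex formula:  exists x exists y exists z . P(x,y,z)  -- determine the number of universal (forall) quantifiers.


Quantifier prefix: exists x exists y exists z
Mark each quantifier type:
  E E E
Universal count = 0, Existential count = 3
Asked for universal (forall) quantifiers: 0

0


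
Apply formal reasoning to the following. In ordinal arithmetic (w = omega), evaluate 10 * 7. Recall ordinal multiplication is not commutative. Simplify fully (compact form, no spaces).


Compute 10 * 7.
Ordinal * is associative and left-distributive over +, but NOT commutative; for finite n>1, n*w = w but w*n stays w*n.
Both finite; ordinal * agrees with natural *: 10 * 7 = 70.
Result = 70

70


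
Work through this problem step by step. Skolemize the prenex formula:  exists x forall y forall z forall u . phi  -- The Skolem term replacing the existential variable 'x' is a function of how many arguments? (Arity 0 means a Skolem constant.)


Quantifier prefix: exists x forall y forall z forall u
'x' is existentially quantified at position 1.
No universal quantifiers precede it.
Skolem function arity = 0 (a Skolem constant)

0


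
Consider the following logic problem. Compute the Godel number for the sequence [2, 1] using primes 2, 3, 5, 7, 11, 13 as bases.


Encode each element as an exponent of the corresponding prime:
  2^2 = 4
  3^1 = 3
Product = 4 * 3 = 12

12


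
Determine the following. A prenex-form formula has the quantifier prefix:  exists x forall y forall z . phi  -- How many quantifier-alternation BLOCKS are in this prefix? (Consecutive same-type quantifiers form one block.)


Quantifier-type sequence: E A A  (A=forall, E=exists)
Group into maximal same-type runs:
  Ex1 | Ax2
Number of blocks = 2

2


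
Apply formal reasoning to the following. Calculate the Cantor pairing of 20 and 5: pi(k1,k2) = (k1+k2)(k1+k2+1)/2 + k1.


k1 + k2 = 25
(k1+k2)(k1+k2+1)/2 = 25 * 26 / 2 = 325
pi = 325 + 20 = 345

345


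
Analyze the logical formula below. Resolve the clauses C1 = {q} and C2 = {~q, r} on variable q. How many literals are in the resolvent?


Remove q from C1 and ~q from C2.
C1 remainder: {}
C2 remainder: {r}
Union (resolvent): {r}
Resolvent has 1 literal(s).

1


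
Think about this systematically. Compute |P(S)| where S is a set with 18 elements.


The power set of a set with n elements has 2^n elements.
|P(S)| = 2^18 = 262144

262144


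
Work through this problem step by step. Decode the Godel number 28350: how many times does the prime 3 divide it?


Factorize 28350 by dividing by 3 repeatedly.
Division steps: 3 divides 28350 exactly 4 time(s).
Exponent of 3 = 4

4


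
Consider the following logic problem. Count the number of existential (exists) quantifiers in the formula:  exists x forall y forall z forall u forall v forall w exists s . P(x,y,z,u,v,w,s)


Quantifier prefix: exists x forall y forall z forall u forall v forall w exists s
Mark each quantifier type:
  E U U U U U E
Universal count = 5, Existential count = 2
Asked for existential (exists) quantifiers: 2

2


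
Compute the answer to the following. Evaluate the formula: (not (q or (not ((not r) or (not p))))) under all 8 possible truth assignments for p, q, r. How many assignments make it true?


Check all 8 assignments:
p=0, q=0, r=0: 1
p=0, q=0, r=1: 1
p=0, q=1, r=0: 0
p=0, q=1, r=1: 0
p=1, q=0, r=0: 1
p=1, q=0, r=1: 0
p=1, q=1, r=0: 0
p=1, q=1, r=1: 0
Count of True = 3

3


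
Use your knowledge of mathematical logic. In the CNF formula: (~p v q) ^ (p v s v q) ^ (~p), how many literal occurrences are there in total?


Counting literals in each clause:
Clause 1: 2 literal(s)
Clause 2: 3 literal(s)
Clause 3: 1 literal(s)
Total = 6

6


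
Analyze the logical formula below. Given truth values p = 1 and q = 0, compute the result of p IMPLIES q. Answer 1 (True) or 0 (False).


p = 1, q = 0
Operation: p IMPLIES q
Evaluate: 1 IMPLIES 0 = 0

0


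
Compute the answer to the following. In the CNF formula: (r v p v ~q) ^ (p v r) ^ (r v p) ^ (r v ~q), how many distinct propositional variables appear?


Identify each variable that appears in the formula.
Variables found: p, q, r
Count = 3

3


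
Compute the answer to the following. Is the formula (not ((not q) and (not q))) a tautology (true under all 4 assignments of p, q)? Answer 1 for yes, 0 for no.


Check all 4 assignments:
p=0, q=0: 0
p=0, q=1: 1
p=1, q=0: 0
p=1, q=1: 1
Satisfying count = 2/4.
Tautology iff count = 4: no.

0


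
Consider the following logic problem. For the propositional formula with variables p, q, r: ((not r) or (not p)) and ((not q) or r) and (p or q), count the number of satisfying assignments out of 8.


Evaluate all 8 assignments for p, q, r:
p=0, q=0, r=0: 0
p=0, q=0, r=1: 0
p=0, q=1, r=0: 0
p=0, q=1, r=1: 1
p=1, q=0, r=0: 1
p=1, q=0, r=1: 0
p=1, q=1, r=0: 0
p=1, q=1, r=1: 0
Satisfying count = 2

2


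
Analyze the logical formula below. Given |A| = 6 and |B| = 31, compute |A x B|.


The Cartesian product A x B contains all ordered pairs (a, b).
|A x B| = |A| * |B| = 6 * 31 = 186

186


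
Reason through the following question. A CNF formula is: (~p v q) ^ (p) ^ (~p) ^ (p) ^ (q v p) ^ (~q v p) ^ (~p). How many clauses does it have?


A CNF formula is a conjunction of clauses.
Clauses are separated by ^.
Counting the conjuncts: 7 clauses.

7


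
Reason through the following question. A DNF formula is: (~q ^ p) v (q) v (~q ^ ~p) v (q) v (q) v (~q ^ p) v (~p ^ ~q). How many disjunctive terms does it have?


A DNF formula is a disjunction of terms (conjunctions).
Terms are separated by v.
Counting the disjuncts: 7 terms.

7


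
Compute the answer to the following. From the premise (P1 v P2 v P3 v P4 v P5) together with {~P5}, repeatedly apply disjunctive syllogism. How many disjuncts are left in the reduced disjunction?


Original disjuncts (5): P1, P2, P3, P4, P5
Negated (eliminate): ~P5
Remaining disjuncts: P1, P2, P3, P4
Count = 5 - 1 = 4

4


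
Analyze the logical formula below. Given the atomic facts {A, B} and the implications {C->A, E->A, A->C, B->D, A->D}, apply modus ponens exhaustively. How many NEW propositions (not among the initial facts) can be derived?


Initial facts: {A, B}
Apply modus ponens to closure:
  A and A->C  =>  C
  B and B->D  =>  D
Final known: {A, B, C, D}
New propositions: {C, D}
Count = 2

2


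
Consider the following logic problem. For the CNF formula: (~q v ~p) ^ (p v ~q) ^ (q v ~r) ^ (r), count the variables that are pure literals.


Check each variable for pure literal status:
p: mixed (not pure)
q: mixed (not pure)
r: mixed (not pure)
Pure literal count = 0

0


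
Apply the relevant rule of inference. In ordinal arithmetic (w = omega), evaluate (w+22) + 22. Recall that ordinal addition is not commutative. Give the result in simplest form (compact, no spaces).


Compute (w+22) + 22.
Ordinal + is associative but NOT commutative; for finite n>0, n + w = w but w + n stays w+n.
By associativity: (w+22) + 22 = w + (22+22) = w+44.
Result = w+44

w+44


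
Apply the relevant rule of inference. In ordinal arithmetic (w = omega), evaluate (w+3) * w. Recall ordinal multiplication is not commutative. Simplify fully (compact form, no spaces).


Compute (w+3) * w.
Ordinal * is associative and left-distributive over +, but NOT commutative; for finite n>1, n*w = w but w*n stays w*n.
(w+3) * w = sup{(w+3)*k : k<w} = sup{w*k+3} = w^2 (the +3 tail is absorbed in the limit).
Result = w^2

w^2


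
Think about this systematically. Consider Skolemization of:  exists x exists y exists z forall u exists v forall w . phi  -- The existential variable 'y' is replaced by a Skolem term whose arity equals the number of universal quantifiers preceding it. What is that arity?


Quantifier prefix: exists x exists y exists z forall u exists v forall w
'y' is existentially quantified at position 2.
No universal quantifiers precede it.
Skolem function arity = 0 (a Skolem constant)

0


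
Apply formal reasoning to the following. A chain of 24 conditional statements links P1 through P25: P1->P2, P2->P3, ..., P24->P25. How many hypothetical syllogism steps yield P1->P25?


With 24 implications in a chain connecting 25 propositions:
P1->P2, P2->P3, ..., P24->P25
Steps needed = (number of implications) - 1 = 24 - 1 = 23

23


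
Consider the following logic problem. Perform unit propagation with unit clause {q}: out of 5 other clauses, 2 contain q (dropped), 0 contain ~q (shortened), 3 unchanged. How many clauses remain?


Satisfied (removed): 2
Shortened (remain): 0
Unchanged (remain): 3
Remaining = 0 + 3 = 3

3


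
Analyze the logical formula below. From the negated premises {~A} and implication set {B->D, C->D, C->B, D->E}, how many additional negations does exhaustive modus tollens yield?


Initial negated facts: {~A}
Apply modus tollens to closure:
  (no implication fires)
Final negated: {~A}
New negations: {(none)}
Count = 0

0


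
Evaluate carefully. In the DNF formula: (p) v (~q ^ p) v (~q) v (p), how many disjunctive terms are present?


A DNF formula is a disjunction of terms (conjunctions).
Terms are separated by v.
Counting the disjuncts: 4 terms.

4


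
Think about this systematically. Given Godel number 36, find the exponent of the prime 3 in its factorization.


Factorize 36 by dividing by 3 repeatedly.
Division steps: 3 divides 36 exactly 2 time(s).
Exponent of 3 = 2

2


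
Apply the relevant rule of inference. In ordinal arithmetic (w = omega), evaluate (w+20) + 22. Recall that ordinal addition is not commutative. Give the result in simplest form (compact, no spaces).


Compute (w+20) + 22.
Ordinal + is associative but NOT commutative; for finite n>0, n + w = w but w + n stays w+n.
By associativity: (w+20) + 22 = w + (20+22) = w+42.
Result = w+42

w+42


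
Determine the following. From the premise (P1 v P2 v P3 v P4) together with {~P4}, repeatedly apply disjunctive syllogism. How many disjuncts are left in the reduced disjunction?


Original disjuncts (4): P1, P2, P3, P4
Negated (eliminate): ~P4
Remaining disjuncts: P1, P2, P3
Count = 4 - 1 = 3

3


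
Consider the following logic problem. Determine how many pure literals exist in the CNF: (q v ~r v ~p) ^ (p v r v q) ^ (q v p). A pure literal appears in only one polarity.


Check each variable for pure literal status:
p: mixed (not pure)
q: pure positive
r: mixed (not pure)
Pure literal count = 1

1


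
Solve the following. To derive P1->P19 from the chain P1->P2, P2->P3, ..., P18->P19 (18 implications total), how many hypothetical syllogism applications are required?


With 18 implications in a chain connecting 19 propositions:
P1->P2, P2->P3, ..., P18->P19
Steps needed = (number of implications) - 1 = 18 - 1 = 17

17


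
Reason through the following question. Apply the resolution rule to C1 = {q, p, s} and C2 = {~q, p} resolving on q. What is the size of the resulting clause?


Remove q from C1 and ~q from C2.
C1 remainder: {p, s}
C2 remainder: {p}
Union (resolvent): {p, s}
Resolvent has 2 literal(s).

2


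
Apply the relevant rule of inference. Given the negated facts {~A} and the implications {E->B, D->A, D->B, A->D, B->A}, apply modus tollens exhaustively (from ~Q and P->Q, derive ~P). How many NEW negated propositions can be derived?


Initial negated facts: {~A}
Apply modus tollens to closure:
  ~A and D->A  =>  ~D
  ~A and B->A  =>  ~B
  ~B and E->B  =>  ~E
Final negated: {~A, ~B, ~D, ~E}
New negations: {~B, ~D, ~E}
Count = 3

3


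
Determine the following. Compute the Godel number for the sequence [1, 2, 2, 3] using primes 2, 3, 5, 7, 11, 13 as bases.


Encode each element as an exponent of the corresponding prime:
  2^1 = 2
  3^2 = 9
  5^2 = 25
  7^3 = 343
Product = 2 * 9 * 25 * 343 = 154350

154350


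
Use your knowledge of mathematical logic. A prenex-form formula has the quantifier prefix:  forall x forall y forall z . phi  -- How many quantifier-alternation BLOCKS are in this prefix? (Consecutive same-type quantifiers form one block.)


Quantifier-type sequence: A A A  (A=forall, E=exists)
Group into maximal same-type runs:
  Ax3
Number of blocks = 1

1


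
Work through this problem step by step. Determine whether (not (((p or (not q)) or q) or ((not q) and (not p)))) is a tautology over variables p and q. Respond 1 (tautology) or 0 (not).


Check all 4 assignments:
p=0, q=0: 0
p=0, q=1: 0
p=1, q=0: 0
p=1, q=1: 0
Satisfying count = 0/4.
Tautology iff count = 4: no.

0


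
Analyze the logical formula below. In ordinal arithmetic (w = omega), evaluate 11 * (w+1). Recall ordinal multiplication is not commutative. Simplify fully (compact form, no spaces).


Compute 11 * (w+1).
Ordinal * is associative and left-distributive over +, but NOT commutative; for finite n>1, n*w = w but w*n stays w*n.
By left-distributivity: 11 * (w+1) = 11*w + 11*1 = w + 11 = w+11.
Result = w+11

w+11


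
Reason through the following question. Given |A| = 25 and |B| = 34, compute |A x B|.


The Cartesian product A x B contains all ordered pairs (a, b).
|A x B| = |A| * |B| = 25 * 34 = 850

850


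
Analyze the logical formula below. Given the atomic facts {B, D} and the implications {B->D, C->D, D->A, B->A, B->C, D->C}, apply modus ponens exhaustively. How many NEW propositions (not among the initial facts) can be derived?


Initial facts: {B, D}
Apply modus ponens to closure:
  D and D->A  =>  A
  B and B->C  =>  C
Final known: {A, B, C, D}
New propositions: {A, C}
Count = 2

2


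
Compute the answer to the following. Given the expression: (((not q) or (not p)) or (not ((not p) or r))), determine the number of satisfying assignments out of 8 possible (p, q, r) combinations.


Check all 8 assignments:
p=0, q=0, r=0: 1
p=0, q=0, r=1: 1
p=0, q=1, r=0: 1
p=0, q=1, r=1: 1
p=1, q=0, r=0: 1
p=1, q=0, r=1: 1
p=1, q=1, r=0: 1
p=1, q=1, r=1: 0
Count of True = 7

7


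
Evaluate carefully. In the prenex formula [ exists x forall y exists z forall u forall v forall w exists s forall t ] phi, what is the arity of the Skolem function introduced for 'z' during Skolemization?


Quantifier prefix: exists x forall y exists z forall u forall v forall w exists s forall t
'z' is existentially quantified at position 3.
Universal variables preceding it: y
Skolem function arity = 1

1


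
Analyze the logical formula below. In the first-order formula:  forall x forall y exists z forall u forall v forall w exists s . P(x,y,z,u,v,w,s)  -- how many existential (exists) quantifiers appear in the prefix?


Quantifier prefix: forall x forall y exists z forall u forall v forall w exists s
Mark each quantifier type:
  U U E U U U E
Universal count = 5, Existential count = 2
Asked for existential (exists) quantifiers: 2

2


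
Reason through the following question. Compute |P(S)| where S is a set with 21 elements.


The power set of a set with n elements has 2^n elements.
|P(S)| = 2^21 = 2097152

2097152


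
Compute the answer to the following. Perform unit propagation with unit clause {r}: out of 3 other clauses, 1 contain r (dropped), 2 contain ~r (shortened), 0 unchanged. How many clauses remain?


Satisfied (removed): 1
Shortened (remain): 2
Unchanged (remain): 0
Remaining = 2 + 0 = 2

2


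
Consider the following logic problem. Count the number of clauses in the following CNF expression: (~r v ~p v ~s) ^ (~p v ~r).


A CNF formula is a conjunction of clauses.
Clauses are separated by ^.
Counting the conjuncts: 2 clauses.

2


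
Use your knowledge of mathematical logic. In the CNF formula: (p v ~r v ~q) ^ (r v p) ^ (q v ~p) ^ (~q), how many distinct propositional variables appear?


Identify each variable that appears in the formula.
Variables found: p, q, r
Count = 3

3


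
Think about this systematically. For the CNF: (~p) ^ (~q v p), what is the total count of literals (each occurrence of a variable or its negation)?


Counting literals in each clause:
Clause 1: 1 literal(s)
Clause 2: 2 literal(s)
Total = 3

3


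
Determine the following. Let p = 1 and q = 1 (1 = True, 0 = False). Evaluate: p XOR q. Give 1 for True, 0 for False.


p = 1, q = 1
Operation: p XOR q
Evaluate: 1 XOR 1 = 0

0


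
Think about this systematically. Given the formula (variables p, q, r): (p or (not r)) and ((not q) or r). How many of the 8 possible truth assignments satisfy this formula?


Evaluate all 8 assignments for p, q, r:
p=0, q=0, r=0: 1
p=0, q=0, r=1: 0
p=0, q=1, r=0: 0
p=0, q=1, r=1: 0
p=1, q=0, r=0: 1
p=1, q=0, r=1: 1
p=1, q=1, r=0: 0
p=1, q=1, r=1: 1
Satisfying count = 4

4


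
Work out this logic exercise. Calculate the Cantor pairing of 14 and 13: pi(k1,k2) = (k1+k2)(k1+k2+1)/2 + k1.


k1 + k2 = 27
(k1+k2)(k1+k2+1)/2 = 27 * 28 / 2 = 378
pi = 378 + 14 = 392

392


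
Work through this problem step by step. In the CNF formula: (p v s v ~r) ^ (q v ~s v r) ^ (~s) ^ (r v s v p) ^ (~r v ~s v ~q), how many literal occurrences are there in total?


Counting literals in each clause:
Clause 1: 3 literal(s)
Clause 2: 3 literal(s)
Clause 3: 1 literal(s)
Clause 4: 3 literal(s)
Clause 5: 3 literal(s)
Total = 13

13


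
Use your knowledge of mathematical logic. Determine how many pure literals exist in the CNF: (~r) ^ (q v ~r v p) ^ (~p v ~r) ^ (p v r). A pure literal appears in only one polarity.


Check each variable for pure literal status:
p: mixed (not pure)
q: pure positive
r: mixed (not pure)
Pure literal count = 1

1


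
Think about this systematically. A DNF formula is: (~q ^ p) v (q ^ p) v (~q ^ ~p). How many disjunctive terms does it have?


A DNF formula is a disjunction of terms (conjunctions).
Terms are separated by v.
Counting the disjuncts: 3 terms.

3


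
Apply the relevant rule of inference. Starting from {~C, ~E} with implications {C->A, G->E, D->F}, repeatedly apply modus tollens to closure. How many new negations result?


Initial negated facts: {~C, ~E}
Apply modus tollens to closure:
  ~E and G->E  =>  ~G
Final negated: {~C, ~E, ~G}
New negations: {~G}
Count = 1

1


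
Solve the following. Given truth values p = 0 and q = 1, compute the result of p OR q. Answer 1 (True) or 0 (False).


p = 0, q = 1
Operation: p OR q
Evaluate: 0 OR 1 = 1

1


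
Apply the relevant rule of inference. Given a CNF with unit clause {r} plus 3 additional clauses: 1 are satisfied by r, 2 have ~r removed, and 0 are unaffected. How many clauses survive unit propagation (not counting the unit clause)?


Satisfied (removed): 1
Shortened (remain): 2
Unchanged (remain): 0
Remaining = 2 + 0 = 2

2


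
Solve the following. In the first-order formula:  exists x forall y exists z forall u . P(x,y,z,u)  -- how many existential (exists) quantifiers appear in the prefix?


Quantifier prefix: exists x forall y exists z forall u
Mark each quantifier type:
  E U E U
Universal count = 2, Existential count = 2
Asked for existential (exists) quantifiers: 2

2


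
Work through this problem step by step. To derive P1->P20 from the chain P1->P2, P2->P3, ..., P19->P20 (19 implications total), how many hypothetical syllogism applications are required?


With 19 implications in a chain connecting 20 propositions:
P1->P2, P2->P3, ..., P19->P20
Steps needed = (number of implications) - 1 = 19 - 1 = 18

18


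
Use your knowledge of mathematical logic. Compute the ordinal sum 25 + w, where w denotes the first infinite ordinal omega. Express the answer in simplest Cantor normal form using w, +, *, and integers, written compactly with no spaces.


Compute 25 + w.
Ordinal + is associative but NOT commutative; for finite n>0, n + w = w but w + n stays w+n.
Any finite left addend is absorbed by w on the right: 25 + w = w.
Result = w

w


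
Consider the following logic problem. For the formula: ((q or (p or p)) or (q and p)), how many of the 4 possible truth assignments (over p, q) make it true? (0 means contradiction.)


Check all 4 assignments:
p=0, q=0: 0
p=0, q=1: 1
p=1, q=0: 1
p=1, q=1: 1
Count of True = 3

3


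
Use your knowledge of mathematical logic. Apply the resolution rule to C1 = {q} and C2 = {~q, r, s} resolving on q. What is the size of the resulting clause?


Remove q from C1 and ~q from C2.
C1 remainder: {}
C2 remainder: {r, s}
Union (resolvent): {r, s}
Resolvent has 2 literal(s).

2


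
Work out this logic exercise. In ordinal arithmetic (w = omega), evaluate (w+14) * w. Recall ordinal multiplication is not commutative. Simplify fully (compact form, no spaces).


Compute (w+14) * w.
Ordinal * is associative and left-distributive over +, but NOT commutative; for finite n>1, n*w = w but w*n stays w*n.
(w+14) * w = sup{(w+14)*k : k<w} = sup{w*k+14} = w^2 (the +14 tail is absorbed in the limit).
Result = w^2

w^2


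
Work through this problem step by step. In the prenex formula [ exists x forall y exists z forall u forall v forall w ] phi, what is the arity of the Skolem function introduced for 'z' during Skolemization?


Quantifier prefix: exists x forall y exists z forall u forall v forall w
'z' is existentially quantified at position 3.
Universal variables preceding it: y
Skolem function arity = 1

1


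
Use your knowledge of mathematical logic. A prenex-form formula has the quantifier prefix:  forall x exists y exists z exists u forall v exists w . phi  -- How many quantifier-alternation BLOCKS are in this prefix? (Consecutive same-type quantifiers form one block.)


Quantifier-type sequence: A E E E A E  (A=forall, E=exists)
Group into maximal same-type runs:
  Ax1 | Ex3 | Ax1 | Ex1
Number of blocks = 4

4
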